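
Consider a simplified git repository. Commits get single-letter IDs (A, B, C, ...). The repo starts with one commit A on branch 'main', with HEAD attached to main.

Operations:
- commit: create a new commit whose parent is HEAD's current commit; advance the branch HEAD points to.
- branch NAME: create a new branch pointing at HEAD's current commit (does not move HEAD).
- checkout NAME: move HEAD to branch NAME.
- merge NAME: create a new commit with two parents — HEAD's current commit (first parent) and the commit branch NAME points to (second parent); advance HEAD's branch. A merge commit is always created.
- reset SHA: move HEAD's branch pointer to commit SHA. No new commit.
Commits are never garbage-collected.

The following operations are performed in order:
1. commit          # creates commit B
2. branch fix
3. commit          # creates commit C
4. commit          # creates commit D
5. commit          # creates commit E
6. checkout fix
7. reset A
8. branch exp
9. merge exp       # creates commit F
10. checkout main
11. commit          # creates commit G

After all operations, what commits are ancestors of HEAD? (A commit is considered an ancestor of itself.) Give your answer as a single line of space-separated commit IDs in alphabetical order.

After op 1 (commit): HEAD=main@B [main=B]
After op 2 (branch): HEAD=main@B [fix=B main=B]
After op 3 (commit): HEAD=main@C [fix=B main=C]
After op 4 (commit): HEAD=main@D [fix=B main=D]
After op 5 (commit): HEAD=main@E [fix=B main=E]
After op 6 (checkout): HEAD=fix@B [fix=B main=E]
After op 7 (reset): HEAD=fix@A [fix=A main=E]
After op 8 (branch): HEAD=fix@A [exp=A fix=A main=E]
After op 9 (merge): HEAD=fix@F [exp=A fix=F main=E]
After op 10 (checkout): HEAD=main@E [exp=A fix=F main=E]
After op 11 (commit): HEAD=main@G [exp=A fix=F main=G]

Answer: A B C D E G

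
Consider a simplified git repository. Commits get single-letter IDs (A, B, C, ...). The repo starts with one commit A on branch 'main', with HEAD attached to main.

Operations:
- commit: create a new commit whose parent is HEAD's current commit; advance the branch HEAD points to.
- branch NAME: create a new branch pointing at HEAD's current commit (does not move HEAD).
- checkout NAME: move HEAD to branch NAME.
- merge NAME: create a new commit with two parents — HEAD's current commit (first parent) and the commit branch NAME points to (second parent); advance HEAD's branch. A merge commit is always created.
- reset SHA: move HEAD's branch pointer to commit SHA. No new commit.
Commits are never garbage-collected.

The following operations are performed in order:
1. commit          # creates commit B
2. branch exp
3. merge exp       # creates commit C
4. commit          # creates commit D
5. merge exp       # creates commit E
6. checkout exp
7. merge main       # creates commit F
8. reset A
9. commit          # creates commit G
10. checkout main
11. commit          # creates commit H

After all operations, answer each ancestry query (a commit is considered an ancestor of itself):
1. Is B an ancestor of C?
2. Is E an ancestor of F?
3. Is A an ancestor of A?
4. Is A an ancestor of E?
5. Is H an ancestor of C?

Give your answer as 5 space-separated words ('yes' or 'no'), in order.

Answer: yes yes yes yes no

Derivation:
After op 1 (commit): HEAD=main@B [main=B]
After op 2 (branch): HEAD=main@B [exp=B main=B]
After op 3 (merge): HEAD=main@C [exp=B main=C]
After op 4 (commit): HEAD=main@D [exp=B main=D]
After op 5 (merge): HEAD=main@E [exp=B main=E]
After op 6 (checkout): HEAD=exp@B [exp=B main=E]
After op 7 (merge): HEAD=exp@F [exp=F main=E]
After op 8 (reset): HEAD=exp@A [exp=A main=E]
After op 9 (commit): HEAD=exp@G [exp=G main=E]
After op 10 (checkout): HEAD=main@E [exp=G main=E]
After op 11 (commit): HEAD=main@H [exp=G main=H]
ancestors(C) = {A,B,C}; B in? yes
ancestors(F) = {A,B,C,D,E,F}; E in? yes
ancestors(A) = {A}; A in? yes
ancestors(E) = {A,B,C,D,E}; A in? yes
ancestors(C) = {A,B,C}; H in? no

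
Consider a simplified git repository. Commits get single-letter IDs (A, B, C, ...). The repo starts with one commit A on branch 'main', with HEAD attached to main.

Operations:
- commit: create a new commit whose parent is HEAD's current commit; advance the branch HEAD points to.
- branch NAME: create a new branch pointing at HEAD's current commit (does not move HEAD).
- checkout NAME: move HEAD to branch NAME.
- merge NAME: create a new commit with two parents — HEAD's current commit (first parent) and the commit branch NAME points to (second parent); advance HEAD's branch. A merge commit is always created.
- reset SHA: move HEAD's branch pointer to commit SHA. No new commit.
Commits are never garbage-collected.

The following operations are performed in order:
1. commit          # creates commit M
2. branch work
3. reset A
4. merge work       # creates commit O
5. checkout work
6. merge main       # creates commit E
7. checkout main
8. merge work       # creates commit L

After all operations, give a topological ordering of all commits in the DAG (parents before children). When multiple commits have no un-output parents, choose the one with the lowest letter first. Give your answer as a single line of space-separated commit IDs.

Answer: A M O E L

Derivation:
After op 1 (commit): HEAD=main@M [main=M]
After op 2 (branch): HEAD=main@M [main=M work=M]
After op 3 (reset): HEAD=main@A [main=A work=M]
After op 4 (merge): HEAD=main@O [main=O work=M]
After op 5 (checkout): HEAD=work@M [main=O work=M]
After op 6 (merge): HEAD=work@E [main=O work=E]
After op 7 (checkout): HEAD=main@O [main=O work=E]
After op 8 (merge): HEAD=main@L [main=L work=E]
commit A: parents=[]
commit E: parents=['M', 'O']
commit L: parents=['O', 'E']
commit M: parents=['A']
commit O: parents=['A', 'M']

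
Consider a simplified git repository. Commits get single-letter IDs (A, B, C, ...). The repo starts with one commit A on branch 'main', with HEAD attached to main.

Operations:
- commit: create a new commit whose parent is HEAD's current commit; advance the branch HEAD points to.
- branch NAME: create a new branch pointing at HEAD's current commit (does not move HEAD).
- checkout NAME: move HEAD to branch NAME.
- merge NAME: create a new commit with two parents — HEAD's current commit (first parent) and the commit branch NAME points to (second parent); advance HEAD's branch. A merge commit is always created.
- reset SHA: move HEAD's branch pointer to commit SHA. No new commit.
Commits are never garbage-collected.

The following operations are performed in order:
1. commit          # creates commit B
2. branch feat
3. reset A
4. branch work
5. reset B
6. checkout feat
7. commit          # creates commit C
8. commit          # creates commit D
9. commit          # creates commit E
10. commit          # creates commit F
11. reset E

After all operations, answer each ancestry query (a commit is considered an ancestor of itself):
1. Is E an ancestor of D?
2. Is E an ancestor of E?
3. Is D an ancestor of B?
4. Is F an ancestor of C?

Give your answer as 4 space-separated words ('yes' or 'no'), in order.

After op 1 (commit): HEAD=main@B [main=B]
After op 2 (branch): HEAD=main@B [feat=B main=B]
After op 3 (reset): HEAD=main@A [feat=B main=A]
After op 4 (branch): HEAD=main@A [feat=B main=A work=A]
After op 5 (reset): HEAD=main@B [feat=B main=B work=A]
After op 6 (checkout): HEAD=feat@B [feat=B main=B work=A]
After op 7 (commit): HEAD=feat@C [feat=C main=B work=A]
After op 8 (commit): HEAD=feat@D [feat=D main=B work=A]
After op 9 (commit): HEAD=feat@E [feat=E main=B work=A]
After op 10 (commit): HEAD=feat@F [feat=F main=B work=A]
After op 11 (reset): HEAD=feat@E [feat=E main=B work=A]
ancestors(D) = {A,B,C,D}; E in? no
ancestors(E) = {A,B,C,D,E}; E in? yes
ancestors(B) = {A,B}; D in? no
ancestors(C) = {A,B,C}; F in? no

Answer: no yes no no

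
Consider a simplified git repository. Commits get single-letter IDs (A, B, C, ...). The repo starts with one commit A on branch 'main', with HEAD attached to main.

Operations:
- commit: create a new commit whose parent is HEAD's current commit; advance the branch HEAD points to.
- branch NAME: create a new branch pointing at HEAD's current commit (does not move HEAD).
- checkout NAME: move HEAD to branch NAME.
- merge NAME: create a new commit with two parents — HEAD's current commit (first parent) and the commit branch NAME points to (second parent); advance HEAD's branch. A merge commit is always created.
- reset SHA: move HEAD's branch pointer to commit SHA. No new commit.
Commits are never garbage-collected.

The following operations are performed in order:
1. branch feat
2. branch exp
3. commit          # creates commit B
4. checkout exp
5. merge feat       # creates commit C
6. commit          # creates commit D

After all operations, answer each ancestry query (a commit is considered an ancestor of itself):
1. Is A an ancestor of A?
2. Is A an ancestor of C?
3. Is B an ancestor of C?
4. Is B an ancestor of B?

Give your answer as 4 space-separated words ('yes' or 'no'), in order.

After op 1 (branch): HEAD=main@A [feat=A main=A]
After op 2 (branch): HEAD=main@A [exp=A feat=A main=A]
After op 3 (commit): HEAD=main@B [exp=A feat=A main=B]
After op 4 (checkout): HEAD=exp@A [exp=A feat=A main=B]
After op 5 (merge): HEAD=exp@C [exp=C feat=A main=B]
After op 6 (commit): HEAD=exp@D [exp=D feat=A main=B]
ancestors(A) = {A}; A in? yes
ancestors(C) = {A,C}; A in? yes
ancestors(C) = {A,C}; B in? no
ancestors(B) = {A,B}; B in? yes

Answer: yes yes no yes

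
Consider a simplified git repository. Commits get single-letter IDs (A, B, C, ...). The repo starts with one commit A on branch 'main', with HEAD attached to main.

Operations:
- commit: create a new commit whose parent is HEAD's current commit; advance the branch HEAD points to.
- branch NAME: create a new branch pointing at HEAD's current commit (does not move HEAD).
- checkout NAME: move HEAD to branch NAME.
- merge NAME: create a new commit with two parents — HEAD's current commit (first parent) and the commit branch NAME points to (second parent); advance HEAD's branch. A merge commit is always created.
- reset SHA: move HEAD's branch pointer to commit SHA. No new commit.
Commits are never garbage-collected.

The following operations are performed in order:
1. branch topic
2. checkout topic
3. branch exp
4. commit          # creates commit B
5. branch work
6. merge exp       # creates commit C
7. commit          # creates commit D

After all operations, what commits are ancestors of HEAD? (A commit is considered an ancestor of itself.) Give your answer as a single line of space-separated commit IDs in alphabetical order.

Answer: A B C D

Derivation:
After op 1 (branch): HEAD=main@A [main=A topic=A]
After op 2 (checkout): HEAD=topic@A [main=A topic=A]
After op 3 (branch): HEAD=topic@A [exp=A main=A topic=A]
After op 4 (commit): HEAD=topic@B [exp=A main=A topic=B]
After op 5 (branch): HEAD=topic@B [exp=A main=A topic=B work=B]
After op 6 (merge): HEAD=topic@C [exp=A main=A topic=C work=B]
After op 7 (commit): HEAD=topic@D [exp=A main=A topic=D work=B]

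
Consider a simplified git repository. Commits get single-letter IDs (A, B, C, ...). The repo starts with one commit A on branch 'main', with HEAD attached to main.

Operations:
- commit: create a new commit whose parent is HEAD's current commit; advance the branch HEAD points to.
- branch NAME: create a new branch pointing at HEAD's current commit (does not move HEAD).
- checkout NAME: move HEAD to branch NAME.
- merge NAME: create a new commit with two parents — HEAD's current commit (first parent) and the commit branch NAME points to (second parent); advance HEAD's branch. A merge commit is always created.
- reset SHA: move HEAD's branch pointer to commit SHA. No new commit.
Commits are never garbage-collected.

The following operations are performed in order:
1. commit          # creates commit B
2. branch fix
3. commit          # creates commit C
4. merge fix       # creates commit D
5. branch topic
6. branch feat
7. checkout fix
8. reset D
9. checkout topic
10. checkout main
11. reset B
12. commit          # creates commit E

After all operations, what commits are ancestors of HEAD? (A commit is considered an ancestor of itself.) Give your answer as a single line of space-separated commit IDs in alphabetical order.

After op 1 (commit): HEAD=main@B [main=B]
After op 2 (branch): HEAD=main@B [fix=B main=B]
After op 3 (commit): HEAD=main@C [fix=B main=C]
After op 4 (merge): HEAD=main@D [fix=B main=D]
After op 5 (branch): HEAD=main@D [fix=B main=D topic=D]
After op 6 (branch): HEAD=main@D [feat=D fix=B main=D topic=D]
After op 7 (checkout): HEAD=fix@B [feat=D fix=B main=D topic=D]
After op 8 (reset): HEAD=fix@D [feat=D fix=D main=D topic=D]
After op 9 (checkout): HEAD=topic@D [feat=D fix=D main=D topic=D]
After op 10 (checkout): HEAD=main@D [feat=D fix=D main=D topic=D]
After op 11 (reset): HEAD=main@B [feat=D fix=D main=B topic=D]
After op 12 (commit): HEAD=main@E [feat=D fix=D main=E topic=D]

Answer: A B E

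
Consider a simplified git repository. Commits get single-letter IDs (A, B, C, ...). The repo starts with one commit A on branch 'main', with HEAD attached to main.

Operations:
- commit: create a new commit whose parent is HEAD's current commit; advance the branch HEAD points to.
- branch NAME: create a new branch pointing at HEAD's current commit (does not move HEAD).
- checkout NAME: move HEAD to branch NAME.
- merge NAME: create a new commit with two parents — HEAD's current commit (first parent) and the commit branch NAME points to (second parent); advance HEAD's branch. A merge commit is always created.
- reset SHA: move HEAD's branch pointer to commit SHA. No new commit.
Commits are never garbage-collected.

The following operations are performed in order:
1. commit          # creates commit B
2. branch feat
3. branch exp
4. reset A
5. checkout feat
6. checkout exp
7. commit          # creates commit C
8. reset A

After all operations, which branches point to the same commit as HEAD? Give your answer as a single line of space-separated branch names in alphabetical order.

Answer: exp main

Derivation:
After op 1 (commit): HEAD=main@B [main=B]
After op 2 (branch): HEAD=main@B [feat=B main=B]
After op 3 (branch): HEAD=main@B [exp=B feat=B main=B]
After op 4 (reset): HEAD=main@A [exp=B feat=B main=A]
After op 5 (checkout): HEAD=feat@B [exp=B feat=B main=A]
After op 6 (checkout): HEAD=exp@B [exp=B feat=B main=A]
After op 7 (commit): HEAD=exp@C [exp=C feat=B main=A]
After op 8 (reset): HEAD=exp@A [exp=A feat=B main=A]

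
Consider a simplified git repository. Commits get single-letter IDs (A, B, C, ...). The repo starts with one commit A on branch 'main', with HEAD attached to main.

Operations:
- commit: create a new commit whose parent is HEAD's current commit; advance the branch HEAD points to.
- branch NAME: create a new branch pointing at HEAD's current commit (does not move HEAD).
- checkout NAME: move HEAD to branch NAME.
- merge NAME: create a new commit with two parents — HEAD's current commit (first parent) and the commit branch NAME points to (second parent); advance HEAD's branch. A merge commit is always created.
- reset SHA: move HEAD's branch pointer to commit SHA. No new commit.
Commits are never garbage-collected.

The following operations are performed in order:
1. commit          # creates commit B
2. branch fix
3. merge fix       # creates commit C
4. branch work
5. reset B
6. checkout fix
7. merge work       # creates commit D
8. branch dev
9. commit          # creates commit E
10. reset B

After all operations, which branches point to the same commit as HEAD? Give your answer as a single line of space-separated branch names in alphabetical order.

After op 1 (commit): HEAD=main@B [main=B]
After op 2 (branch): HEAD=main@B [fix=B main=B]
After op 3 (merge): HEAD=main@C [fix=B main=C]
After op 4 (branch): HEAD=main@C [fix=B main=C work=C]
After op 5 (reset): HEAD=main@B [fix=B main=B work=C]
After op 6 (checkout): HEAD=fix@B [fix=B main=B work=C]
After op 7 (merge): HEAD=fix@D [fix=D main=B work=C]
After op 8 (branch): HEAD=fix@D [dev=D fix=D main=B work=C]
After op 9 (commit): HEAD=fix@E [dev=D fix=E main=B work=C]
After op 10 (reset): HEAD=fix@B [dev=D fix=B main=B work=C]

Answer: fix main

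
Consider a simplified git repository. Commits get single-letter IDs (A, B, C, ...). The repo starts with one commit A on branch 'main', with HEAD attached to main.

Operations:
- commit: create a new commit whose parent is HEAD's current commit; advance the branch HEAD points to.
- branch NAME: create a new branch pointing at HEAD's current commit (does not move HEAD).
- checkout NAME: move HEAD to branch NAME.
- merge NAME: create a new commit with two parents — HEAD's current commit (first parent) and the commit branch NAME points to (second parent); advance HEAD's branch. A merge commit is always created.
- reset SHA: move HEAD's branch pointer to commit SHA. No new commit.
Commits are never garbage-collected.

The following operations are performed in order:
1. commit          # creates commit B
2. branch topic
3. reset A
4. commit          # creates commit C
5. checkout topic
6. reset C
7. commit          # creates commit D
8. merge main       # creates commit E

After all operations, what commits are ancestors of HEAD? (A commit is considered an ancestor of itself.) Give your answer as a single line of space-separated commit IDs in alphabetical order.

After op 1 (commit): HEAD=main@B [main=B]
After op 2 (branch): HEAD=main@B [main=B topic=B]
After op 3 (reset): HEAD=main@A [main=A topic=B]
After op 4 (commit): HEAD=main@C [main=C topic=B]
After op 5 (checkout): HEAD=topic@B [main=C topic=B]
After op 6 (reset): HEAD=topic@C [main=C topic=C]
After op 7 (commit): HEAD=topic@D [main=C topic=D]
After op 8 (merge): HEAD=topic@E [main=C topic=E]

Answer: A C D E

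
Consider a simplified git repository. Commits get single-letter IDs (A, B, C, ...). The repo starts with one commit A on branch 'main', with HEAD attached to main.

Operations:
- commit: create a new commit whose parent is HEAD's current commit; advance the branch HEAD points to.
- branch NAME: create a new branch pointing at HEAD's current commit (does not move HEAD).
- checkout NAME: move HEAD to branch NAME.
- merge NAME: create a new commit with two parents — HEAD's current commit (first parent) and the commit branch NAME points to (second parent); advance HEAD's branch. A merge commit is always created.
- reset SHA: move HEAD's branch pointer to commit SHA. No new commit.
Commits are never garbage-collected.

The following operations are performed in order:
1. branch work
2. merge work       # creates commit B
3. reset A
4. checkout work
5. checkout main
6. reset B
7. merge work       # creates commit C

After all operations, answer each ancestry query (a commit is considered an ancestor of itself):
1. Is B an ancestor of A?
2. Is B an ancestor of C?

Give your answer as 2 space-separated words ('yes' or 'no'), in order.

Answer: no yes

Derivation:
After op 1 (branch): HEAD=main@A [main=A work=A]
After op 2 (merge): HEAD=main@B [main=B work=A]
After op 3 (reset): HEAD=main@A [main=A work=A]
After op 4 (checkout): HEAD=work@A [main=A work=A]
After op 5 (checkout): HEAD=main@A [main=A work=A]
After op 6 (reset): HEAD=main@B [main=B work=A]
After op 7 (merge): HEAD=main@C [main=C work=A]
ancestors(A) = {A}; B in? no
ancestors(C) = {A,B,C}; B in? yes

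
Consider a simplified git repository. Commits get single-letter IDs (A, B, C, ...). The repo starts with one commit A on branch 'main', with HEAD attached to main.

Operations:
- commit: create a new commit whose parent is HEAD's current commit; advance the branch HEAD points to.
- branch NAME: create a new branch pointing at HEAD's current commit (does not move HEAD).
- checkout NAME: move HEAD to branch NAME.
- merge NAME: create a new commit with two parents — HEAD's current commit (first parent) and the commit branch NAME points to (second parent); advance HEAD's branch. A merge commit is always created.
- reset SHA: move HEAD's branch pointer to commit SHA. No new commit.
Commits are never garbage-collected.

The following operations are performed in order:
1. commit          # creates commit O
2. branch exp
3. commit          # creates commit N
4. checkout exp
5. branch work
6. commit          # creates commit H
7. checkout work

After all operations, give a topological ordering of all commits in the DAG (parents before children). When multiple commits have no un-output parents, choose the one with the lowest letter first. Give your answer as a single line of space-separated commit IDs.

Answer: A O H N

Derivation:
After op 1 (commit): HEAD=main@O [main=O]
After op 2 (branch): HEAD=main@O [exp=O main=O]
After op 3 (commit): HEAD=main@N [exp=O main=N]
After op 4 (checkout): HEAD=exp@O [exp=O main=N]
After op 5 (branch): HEAD=exp@O [exp=O main=N work=O]
After op 6 (commit): HEAD=exp@H [exp=H main=N work=O]
After op 7 (checkout): HEAD=work@O [exp=H main=N work=O]
commit A: parents=[]
commit H: parents=['O']
commit N: parents=['O']
commit O: parents=['A']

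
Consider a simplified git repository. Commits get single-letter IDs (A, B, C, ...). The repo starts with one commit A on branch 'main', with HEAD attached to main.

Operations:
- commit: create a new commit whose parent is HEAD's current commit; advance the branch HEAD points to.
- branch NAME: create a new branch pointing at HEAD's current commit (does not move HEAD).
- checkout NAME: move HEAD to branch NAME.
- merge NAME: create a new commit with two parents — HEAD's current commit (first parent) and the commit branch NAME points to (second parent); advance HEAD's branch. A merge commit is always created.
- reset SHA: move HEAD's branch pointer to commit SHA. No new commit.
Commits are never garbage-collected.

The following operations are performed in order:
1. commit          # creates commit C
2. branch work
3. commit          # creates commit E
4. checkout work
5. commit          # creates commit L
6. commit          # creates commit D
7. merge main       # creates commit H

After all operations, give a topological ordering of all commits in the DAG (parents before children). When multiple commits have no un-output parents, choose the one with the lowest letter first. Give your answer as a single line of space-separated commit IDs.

Answer: A C E L D H

Derivation:
After op 1 (commit): HEAD=main@C [main=C]
After op 2 (branch): HEAD=main@C [main=C work=C]
After op 3 (commit): HEAD=main@E [main=E work=C]
After op 4 (checkout): HEAD=work@C [main=E work=C]
After op 5 (commit): HEAD=work@L [main=E work=L]
After op 6 (commit): HEAD=work@D [main=E work=D]
After op 7 (merge): HEAD=work@H [main=E work=H]
commit A: parents=[]
commit C: parents=['A']
commit D: parents=['L']
commit E: parents=['C']
commit H: parents=['D', 'E']
commit L: parents=['C']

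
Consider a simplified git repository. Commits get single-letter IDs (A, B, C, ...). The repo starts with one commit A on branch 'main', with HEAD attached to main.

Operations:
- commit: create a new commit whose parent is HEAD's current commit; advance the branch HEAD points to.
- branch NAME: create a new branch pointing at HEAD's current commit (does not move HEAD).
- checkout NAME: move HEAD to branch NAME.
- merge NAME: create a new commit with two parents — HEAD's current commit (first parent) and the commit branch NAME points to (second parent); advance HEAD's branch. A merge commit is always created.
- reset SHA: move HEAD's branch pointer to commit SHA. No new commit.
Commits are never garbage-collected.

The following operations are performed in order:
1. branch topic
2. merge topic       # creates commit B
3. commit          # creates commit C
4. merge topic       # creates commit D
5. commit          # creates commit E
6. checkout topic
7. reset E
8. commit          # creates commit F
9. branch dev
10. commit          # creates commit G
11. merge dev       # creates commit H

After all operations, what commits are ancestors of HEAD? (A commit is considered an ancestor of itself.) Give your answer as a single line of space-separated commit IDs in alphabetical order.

Answer: A B C D E F G H

Derivation:
After op 1 (branch): HEAD=main@A [main=A topic=A]
After op 2 (merge): HEAD=main@B [main=B topic=A]
After op 3 (commit): HEAD=main@C [main=C topic=A]
After op 4 (merge): HEAD=main@D [main=D topic=A]
After op 5 (commit): HEAD=main@E [main=E topic=A]
After op 6 (checkout): HEAD=topic@A [main=E topic=A]
After op 7 (reset): HEAD=topic@E [main=E topic=E]
After op 8 (commit): HEAD=topic@F [main=E topic=F]
After op 9 (branch): HEAD=topic@F [dev=F main=E topic=F]
After op 10 (commit): HEAD=topic@G [dev=F main=E topic=G]
After op 11 (merge): HEAD=topic@H [dev=F main=E topic=H]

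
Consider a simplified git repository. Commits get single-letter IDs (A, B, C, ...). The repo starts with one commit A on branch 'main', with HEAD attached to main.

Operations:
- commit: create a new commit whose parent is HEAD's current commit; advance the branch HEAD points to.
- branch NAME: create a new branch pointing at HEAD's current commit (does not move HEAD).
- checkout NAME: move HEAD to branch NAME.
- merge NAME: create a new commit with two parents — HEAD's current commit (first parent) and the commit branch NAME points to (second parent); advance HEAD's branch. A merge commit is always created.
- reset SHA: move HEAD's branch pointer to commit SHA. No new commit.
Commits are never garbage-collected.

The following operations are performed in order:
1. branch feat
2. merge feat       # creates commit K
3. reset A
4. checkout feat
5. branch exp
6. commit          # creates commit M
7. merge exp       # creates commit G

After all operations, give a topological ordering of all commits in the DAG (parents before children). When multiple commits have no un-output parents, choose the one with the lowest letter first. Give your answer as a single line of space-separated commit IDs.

Answer: A K M G

Derivation:
After op 1 (branch): HEAD=main@A [feat=A main=A]
After op 2 (merge): HEAD=main@K [feat=A main=K]
After op 3 (reset): HEAD=main@A [feat=A main=A]
After op 4 (checkout): HEAD=feat@A [feat=A main=A]
After op 5 (branch): HEAD=feat@A [exp=A feat=A main=A]
After op 6 (commit): HEAD=feat@M [exp=A feat=M main=A]
After op 7 (merge): HEAD=feat@G [exp=A feat=G main=A]
commit A: parents=[]
commit G: parents=['M', 'A']
commit K: parents=['A', 'A']
commit M: parents=['A']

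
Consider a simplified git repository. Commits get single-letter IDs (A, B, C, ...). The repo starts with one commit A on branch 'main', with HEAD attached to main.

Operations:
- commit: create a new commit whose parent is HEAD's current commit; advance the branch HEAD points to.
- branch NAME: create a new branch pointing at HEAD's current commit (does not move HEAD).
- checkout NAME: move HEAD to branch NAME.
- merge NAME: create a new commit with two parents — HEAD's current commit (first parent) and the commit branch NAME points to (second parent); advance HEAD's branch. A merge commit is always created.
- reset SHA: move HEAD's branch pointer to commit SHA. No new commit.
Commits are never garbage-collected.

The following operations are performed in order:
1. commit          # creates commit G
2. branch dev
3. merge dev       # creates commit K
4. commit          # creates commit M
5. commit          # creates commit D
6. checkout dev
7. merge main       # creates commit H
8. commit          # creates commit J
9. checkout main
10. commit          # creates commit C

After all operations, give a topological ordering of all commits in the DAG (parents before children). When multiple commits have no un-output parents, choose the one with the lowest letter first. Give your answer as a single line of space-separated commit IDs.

After op 1 (commit): HEAD=main@G [main=G]
After op 2 (branch): HEAD=main@G [dev=G main=G]
After op 3 (merge): HEAD=main@K [dev=G main=K]
After op 4 (commit): HEAD=main@M [dev=G main=M]
After op 5 (commit): HEAD=main@D [dev=G main=D]
After op 6 (checkout): HEAD=dev@G [dev=G main=D]
After op 7 (merge): HEAD=dev@H [dev=H main=D]
After op 8 (commit): HEAD=dev@J [dev=J main=D]
After op 9 (checkout): HEAD=main@D [dev=J main=D]
After op 10 (commit): HEAD=main@C [dev=J main=C]
commit A: parents=[]
commit C: parents=['D']
commit D: parents=['M']
commit G: parents=['A']
commit H: parents=['G', 'D']
commit J: parents=['H']
commit K: parents=['G', 'G']
commit M: parents=['K']

Answer: A G K M D C H J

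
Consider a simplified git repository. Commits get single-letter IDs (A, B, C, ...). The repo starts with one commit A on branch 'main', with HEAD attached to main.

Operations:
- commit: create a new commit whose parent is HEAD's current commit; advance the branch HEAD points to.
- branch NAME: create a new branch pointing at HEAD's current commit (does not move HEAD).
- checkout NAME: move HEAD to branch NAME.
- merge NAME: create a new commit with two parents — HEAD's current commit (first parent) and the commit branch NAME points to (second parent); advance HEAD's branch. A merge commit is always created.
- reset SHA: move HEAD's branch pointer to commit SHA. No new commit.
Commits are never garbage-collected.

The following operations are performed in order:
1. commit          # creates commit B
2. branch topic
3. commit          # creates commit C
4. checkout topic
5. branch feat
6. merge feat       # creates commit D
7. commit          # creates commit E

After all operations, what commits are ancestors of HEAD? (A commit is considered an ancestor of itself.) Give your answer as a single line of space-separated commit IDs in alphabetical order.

After op 1 (commit): HEAD=main@B [main=B]
After op 2 (branch): HEAD=main@B [main=B topic=B]
After op 3 (commit): HEAD=main@C [main=C topic=B]
After op 4 (checkout): HEAD=topic@B [main=C topic=B]
After op 5 (branch): HEAD=topic@B [feat=B main=C topic=B]
After op 6 (merge): HEAD=topic@D [feat=B main=C topic=D]
After op 7 (commit): HEAD=topic@E [feat=B main=C topic=E]

Answer: A B D E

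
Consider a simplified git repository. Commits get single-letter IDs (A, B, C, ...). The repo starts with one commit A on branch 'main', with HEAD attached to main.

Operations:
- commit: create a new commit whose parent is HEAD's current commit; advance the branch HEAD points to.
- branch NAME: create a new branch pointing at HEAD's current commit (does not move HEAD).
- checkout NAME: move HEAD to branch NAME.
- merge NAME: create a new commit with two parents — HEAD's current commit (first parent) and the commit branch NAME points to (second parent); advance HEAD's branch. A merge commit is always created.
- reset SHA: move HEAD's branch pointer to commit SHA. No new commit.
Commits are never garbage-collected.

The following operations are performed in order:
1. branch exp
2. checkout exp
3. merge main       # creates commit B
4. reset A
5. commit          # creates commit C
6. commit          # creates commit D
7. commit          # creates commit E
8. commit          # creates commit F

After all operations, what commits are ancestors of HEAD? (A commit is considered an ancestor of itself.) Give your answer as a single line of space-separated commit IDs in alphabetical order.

Answer: A C D E F

Derivation:
After op 1 (branch): HEAD=main@A [exp=A main=A]
After op 2 (checkout): HEAD=exp@A [exp=A main=A]
After op 3 (merge): HEAD=exp@B [exp=B main=A]
After op 4 (reset): HEAD=exp@A [exp=A main=A]
After op 5 (commit): HEAD=exp@C [exp=C main=A]
After op 6 (commit): HEAD=exp@D [exp=D main=A]
After op 7 (commit): HEAD=exp@E [exp=E main=A]
After op 8 (commit): HEAD=exp@F [exp=F main=A]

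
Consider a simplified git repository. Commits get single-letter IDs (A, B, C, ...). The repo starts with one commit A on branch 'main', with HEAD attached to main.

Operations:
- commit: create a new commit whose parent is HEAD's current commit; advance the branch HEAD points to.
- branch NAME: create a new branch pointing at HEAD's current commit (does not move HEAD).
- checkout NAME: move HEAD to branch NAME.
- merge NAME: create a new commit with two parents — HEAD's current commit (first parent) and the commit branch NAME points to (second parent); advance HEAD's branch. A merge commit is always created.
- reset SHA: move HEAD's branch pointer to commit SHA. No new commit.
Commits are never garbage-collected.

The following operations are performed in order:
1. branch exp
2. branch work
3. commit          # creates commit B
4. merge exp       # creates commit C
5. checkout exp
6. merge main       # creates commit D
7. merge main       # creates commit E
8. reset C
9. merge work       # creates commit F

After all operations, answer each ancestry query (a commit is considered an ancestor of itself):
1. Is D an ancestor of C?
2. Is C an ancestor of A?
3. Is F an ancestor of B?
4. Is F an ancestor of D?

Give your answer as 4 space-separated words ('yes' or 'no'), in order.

Answer: no no no no

Derivation:
After op 1 (branch): HEAD=main@A [exp=A main=A]
After op 2 (branch): HEAD=main@A [exp=A main=A work=A]
After op 3 (commit): HEAD=main@B [exp=A main=B work=A]
After op 4 (merge): HEAD=main@C [exp=A main=C work=A]
After op 5 (checkout): HEAD=exp@A [exp=A main=C work=A]
After op 6 (merge): HEAD=exp@D [exp=D main=C work=A]
After op 7 (merge): HEAD=exp@E [exp=E main=C work=A]
After op 8 (reset): HEAD=exp@C [exp=C main=C work=A]
After op 9 (merge): HEAD=exp@F [exp=F main=C work=A]
ancestors(C) = {A,B,C}; D in? no
ancestors(A) = {A}; C in? no
ancestors(B) = {A,B}; F in? no
ancestors(D) = {A,B,C,D}; F in? no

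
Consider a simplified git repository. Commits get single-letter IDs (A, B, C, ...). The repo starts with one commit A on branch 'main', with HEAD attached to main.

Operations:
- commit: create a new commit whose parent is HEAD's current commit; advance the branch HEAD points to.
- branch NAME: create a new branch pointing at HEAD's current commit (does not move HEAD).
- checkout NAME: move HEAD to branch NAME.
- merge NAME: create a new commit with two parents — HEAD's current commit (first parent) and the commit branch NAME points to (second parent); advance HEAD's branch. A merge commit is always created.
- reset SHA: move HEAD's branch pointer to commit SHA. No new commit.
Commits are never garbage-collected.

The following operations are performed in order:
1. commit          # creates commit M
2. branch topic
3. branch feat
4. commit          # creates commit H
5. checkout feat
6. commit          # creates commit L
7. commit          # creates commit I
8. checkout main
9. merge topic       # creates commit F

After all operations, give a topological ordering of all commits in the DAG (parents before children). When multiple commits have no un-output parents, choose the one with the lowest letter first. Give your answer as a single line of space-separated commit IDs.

After op 1 (commit): HEAD=main@M [main=M]
After op 2 (branch): HEAD=main@M [main=M topic=M]
After op 3 (branch): HEAD=main@M [feat=M main=M topic=M]
After op 4 (commit): HEAD=main@H [feat=M main=H topic=M]
After op 5 (checkout): HEAD=feat@M [feat=M main=H topic=M]
After op 6 (commit): HEAD=feat@L [feat=L main=H topic=M]
After op 7 (commit): HEAD=feat@I [feat=I main=H topic=M]
After op 8 (checkout): HEAD=main@H [feat=I main=H topic=M]
After op 9 (merge): HEAD=main@F [feat=I main=F topic=M]
commit A: parents=[]
commit F: parents=['H', 'M']
commit H: parents=['M']
commit I: parents=['L']
commit L: parents=['M']
commit M: parents=['A']

Answer: A M H F L I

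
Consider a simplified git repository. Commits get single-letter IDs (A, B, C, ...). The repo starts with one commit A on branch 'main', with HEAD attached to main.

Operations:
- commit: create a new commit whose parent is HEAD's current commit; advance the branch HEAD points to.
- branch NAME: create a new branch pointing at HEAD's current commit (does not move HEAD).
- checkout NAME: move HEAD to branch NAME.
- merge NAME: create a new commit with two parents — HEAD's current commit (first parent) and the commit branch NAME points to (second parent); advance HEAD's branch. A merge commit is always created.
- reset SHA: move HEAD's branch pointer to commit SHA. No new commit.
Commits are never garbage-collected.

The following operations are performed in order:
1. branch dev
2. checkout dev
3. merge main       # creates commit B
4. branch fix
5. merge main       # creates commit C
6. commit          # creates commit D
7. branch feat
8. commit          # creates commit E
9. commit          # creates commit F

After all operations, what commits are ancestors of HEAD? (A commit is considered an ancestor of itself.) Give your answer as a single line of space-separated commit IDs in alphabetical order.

After op 1 (branch): HEAD=main@A [dev=A main=A]
After op 2 (checkout): HEAD=dev@A [dev=A main=A]
After op 3 (merge): HEAD=dev@B [dev=B main=A]
After op 4 (branch): HEAD=dev@B [dev=B fix=B main=A]
After op 5 (merge): HEAD=dev@C [dev=C fix=B main=A]
After op 6 (commit): HEAD=dev@D [dev=D fix=B main=A]
After op 7 (branch): HEAD=dev@D [dev=D feat=D fix=B main=A]
After op 8 (commit): HEAD=dev@E [dev=E feat=D fix=B main=A]
After op 9 (commit): HEAD=dev@F [dev=F feat=D fix=B main=A]

Answer: A B C D E F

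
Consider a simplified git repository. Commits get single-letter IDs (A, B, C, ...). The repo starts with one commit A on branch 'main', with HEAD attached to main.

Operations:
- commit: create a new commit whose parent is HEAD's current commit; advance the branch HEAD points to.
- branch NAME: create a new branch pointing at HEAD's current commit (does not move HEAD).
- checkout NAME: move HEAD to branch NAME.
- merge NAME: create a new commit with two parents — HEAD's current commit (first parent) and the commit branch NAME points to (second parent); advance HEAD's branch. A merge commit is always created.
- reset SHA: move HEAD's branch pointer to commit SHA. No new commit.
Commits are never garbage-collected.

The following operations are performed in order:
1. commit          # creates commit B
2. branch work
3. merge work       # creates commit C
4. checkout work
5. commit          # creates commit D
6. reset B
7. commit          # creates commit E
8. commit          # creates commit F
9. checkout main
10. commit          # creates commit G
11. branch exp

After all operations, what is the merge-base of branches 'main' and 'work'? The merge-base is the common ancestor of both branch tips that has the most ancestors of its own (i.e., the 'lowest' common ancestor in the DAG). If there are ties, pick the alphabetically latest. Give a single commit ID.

After op 1 (commit): HEAD=main@B [main=B]
After op 2 (branch): HEAD=main@B [main=B work=B]
After op 3 (merge): HEAD=main@C [main=C work=B]
After op 4 (checkout): HEAD=work@B [main=C work=B]
After op 5 (commit): HEAD=work@D [main=C work=D]
After op 6 (reset): HEAD=work@B [main=C work=B]
After op 7 (commit): HEAD=work@E [main=C work=E]
After op 8 (commit): HEAD=work@F [main=C work=F]
After op 9 (checkout): HEAD=main@C [main=C work=F]
After op 10 (commit): HEAD=main@G [main=G work=F]
After op 11 (branch): HEAD=main@G [exp=G main=G work=F]
ancestors(main=G): ['A', 'B', 'C', 'G']
ancestors(work=F): ['A', 'B', 'E', 'F']
common: ['A', 'B']

Answer: B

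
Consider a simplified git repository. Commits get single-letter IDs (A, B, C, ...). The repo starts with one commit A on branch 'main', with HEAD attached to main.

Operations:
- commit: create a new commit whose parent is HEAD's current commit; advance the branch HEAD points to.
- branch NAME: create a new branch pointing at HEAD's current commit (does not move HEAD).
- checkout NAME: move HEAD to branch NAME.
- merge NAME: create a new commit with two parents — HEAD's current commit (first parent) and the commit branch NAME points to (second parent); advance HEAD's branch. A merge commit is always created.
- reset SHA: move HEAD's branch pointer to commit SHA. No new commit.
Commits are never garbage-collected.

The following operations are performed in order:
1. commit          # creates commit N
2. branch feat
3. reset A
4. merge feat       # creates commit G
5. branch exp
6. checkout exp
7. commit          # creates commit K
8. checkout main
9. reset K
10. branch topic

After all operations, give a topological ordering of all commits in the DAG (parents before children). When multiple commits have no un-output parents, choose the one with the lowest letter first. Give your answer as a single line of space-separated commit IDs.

Answer: A N G K

Derivation:
After op 1 (commit): HEAD=main@N [main=N]
After op 2 (branch): HEAD=main@N [feat=N main=N]
After op 3 (reset): HEAD=main@A [feat=N main=A]
After op 4 (merge): HEAD=main@G [feat=N main=G]
After op 5 (branch): HEAD=main@G [exp=G feat=N main=G]
After op 6 (checkout): HEAD=exp@G [exp=G feat=N main=G]
After op 7 (commit): HEAD=exp@K [exp=K feat=N main=G]
After op 8 (checkout): HEAD=main@G [exp=K feat=N main=G]
After op 9 (reset): HEAD=main@K [exp=K feat=N main=K]
After op 10 (branch): HEAD=main@K [exp=K feat=N main=K topic=K]
commit A: parents=[]
commit G: parents=['A', 'N']
commit K: parents=['G']
commit N: parents=['A']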